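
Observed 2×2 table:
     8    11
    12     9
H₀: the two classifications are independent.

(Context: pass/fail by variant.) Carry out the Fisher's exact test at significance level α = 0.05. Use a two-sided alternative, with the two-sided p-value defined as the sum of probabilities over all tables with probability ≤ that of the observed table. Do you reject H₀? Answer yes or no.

reject H₀: no

Margins: r₁=19, r₂=21, c₁=20, c₂=20, n=40
p_obs = C(19,8)·C(21,12)/C(40,20); sum pmf over tables with pmf ≤ p_obs
p-value (two-sided) = 0.52725
At α=0.05: p ≥ α → fail to reject H₀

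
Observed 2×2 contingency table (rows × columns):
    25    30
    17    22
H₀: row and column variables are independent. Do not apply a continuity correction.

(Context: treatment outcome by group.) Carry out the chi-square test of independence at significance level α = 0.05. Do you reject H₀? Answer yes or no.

reject H₀: no

Row totals [55, 39], col totals [42, 52], n=94
χ² = (25−24.57)²/24.57 + (30−30.43)²/30.43 + (17−17.43)²/17.43 + (22−21.57)²/21.57 = 0.0321
df = 1
p-value (upper-tail) = 0.85780
At α=0.05: p ≥ α → fail to reject H₀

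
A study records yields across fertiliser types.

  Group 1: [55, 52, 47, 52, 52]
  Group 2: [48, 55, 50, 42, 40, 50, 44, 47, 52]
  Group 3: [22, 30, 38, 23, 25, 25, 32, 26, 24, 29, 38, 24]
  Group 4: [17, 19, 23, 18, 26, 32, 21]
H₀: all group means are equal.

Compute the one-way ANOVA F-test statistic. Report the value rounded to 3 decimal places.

Group means [51.60, 47.56, 28.00, 22.29], grand mean 35.697
SSB = Σnᵢ(x̄ᵢ−x̄)² = 4500.119; SSW = ΣΣ(x−x̄ᵢ)² = 724.851
MSB = 4500.119/3 = 1500.0396; MSW = 724.851/29 = 24.9949
F = MSB/MSW = 60.0139
df = (3, 29)

test statistic = 60.014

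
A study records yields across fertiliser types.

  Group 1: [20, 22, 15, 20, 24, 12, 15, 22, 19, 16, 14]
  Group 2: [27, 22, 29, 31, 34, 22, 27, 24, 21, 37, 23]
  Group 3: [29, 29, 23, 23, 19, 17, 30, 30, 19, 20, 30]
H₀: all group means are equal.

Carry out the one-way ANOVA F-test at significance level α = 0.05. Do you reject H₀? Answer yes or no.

reject H₀: yes

Group means [18.09, 27.00, 24.45], grand mean 23.182
SSB = Σnᵢ(x̄ᵢ−x̄)² = 463.273; SSW = ΣΣ(x−x̄ᵢ)² = 703.636
MSB = 463.273/2 = 231.6364; MSW = 703.636/30 = 23.4545
F = MSB/MSW = 9.8760
df = (2, 30)
p-value (upper-tail) = 0.00051
At α=0.05: p < α → reject H₀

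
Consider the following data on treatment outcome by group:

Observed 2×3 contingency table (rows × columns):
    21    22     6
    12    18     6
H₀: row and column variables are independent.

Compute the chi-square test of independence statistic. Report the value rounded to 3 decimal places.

test statistic = 0.887

Row totals [49, 36], col totals [33, 40, 12], n=85
χ² = (21−19.02)²/19.02 + (22−23.06)²/23.06 + (6−6.92)²/6.92 + (12−13.98)²/13.98 + (18−16.94)²/16.94 + (6−5.08)²/5.08 = 0.8871
df = 2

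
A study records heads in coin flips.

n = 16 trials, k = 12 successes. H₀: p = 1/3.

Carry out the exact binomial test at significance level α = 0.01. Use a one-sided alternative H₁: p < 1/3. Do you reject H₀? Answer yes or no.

reject H₀: no

Exact binomial: n=16, k=12, p₀=1/3=0.3333
P(X≤12) from Σ C(n,i)·p₀^i·(1−p₀)^(n−i)
p-value (one-sided, H₁ less) = 0.99988
At α=0.01: p ≥ α → fail to reject H₀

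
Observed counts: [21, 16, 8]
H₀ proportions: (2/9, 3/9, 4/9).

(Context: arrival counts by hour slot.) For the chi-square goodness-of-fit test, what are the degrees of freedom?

df = k − 1 = 3 − 1 = 2

degrees of freedom = 2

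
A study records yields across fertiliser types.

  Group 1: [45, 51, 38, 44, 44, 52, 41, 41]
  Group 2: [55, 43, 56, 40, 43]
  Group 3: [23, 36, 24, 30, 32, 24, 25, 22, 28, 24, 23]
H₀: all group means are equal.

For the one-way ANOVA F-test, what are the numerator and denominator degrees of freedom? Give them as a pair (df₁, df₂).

degrees of freedom = [2, 21]

k = 3 groups, N = 24 total
df = (k−1, N−k) = (3−1, 24−3) = (2, 21)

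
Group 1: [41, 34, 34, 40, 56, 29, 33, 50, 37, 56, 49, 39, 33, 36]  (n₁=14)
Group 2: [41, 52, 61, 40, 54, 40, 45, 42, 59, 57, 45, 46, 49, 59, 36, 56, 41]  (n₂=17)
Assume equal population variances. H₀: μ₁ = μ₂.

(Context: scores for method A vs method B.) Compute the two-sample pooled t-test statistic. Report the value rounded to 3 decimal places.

x̄₁=40.500, s₁=8.803, n₁=14
x̄₂=48.412, s₂=8.039, n₂=17
s_p² = [13·8.803² + 16·8.039²]/29 = 70.4006
SE = √(s_p²·(1/14+1/17)) = 3.0282
t = (40.500−48.412)/3.0282 = -2.6127
df = 29

test statistic = -2.613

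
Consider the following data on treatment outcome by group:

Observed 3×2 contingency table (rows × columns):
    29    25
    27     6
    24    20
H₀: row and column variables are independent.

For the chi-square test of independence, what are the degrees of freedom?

df = (r−1)(c−1) = (3−1)·(2−1) = 2

degrees of freedom = 2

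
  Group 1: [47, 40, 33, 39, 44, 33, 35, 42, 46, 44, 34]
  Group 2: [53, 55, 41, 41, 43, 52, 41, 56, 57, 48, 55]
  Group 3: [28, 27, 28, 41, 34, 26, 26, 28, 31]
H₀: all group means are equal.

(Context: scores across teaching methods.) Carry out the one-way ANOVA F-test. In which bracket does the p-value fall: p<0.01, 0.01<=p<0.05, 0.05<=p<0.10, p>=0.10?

p-value bracket: p<0.01

Group means [39.73, 49.27, 29.89], grand mean 40.258
SSB = Σnᵢ(x̄ᵢ−x̄)² = 1864.683; SSW = ΣΣ(x−x̄ᵢ)² = 909.253
MSB = 1864.683/2 = 932.3415; MSW = 909.253/28 = 32.4733
F = MSB/MSW = 28.7110
df = (2, 28)
p-value (upper-tail) = 0.00000
→ bracket: p<0.01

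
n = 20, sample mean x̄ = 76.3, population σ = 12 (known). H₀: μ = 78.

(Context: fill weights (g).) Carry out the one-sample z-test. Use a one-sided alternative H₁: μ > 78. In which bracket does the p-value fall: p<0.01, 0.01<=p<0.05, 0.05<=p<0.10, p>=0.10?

SE = σ/√n = 12/√20 = 2.6833
z = (x̄−μ₀)/SE = (76.3−78)/2.6833 = -0.6336
p-value (one-sided, H₁ greater) = 0.73681
→ bracket: p>=0.10

p-value bracket: p>=0.10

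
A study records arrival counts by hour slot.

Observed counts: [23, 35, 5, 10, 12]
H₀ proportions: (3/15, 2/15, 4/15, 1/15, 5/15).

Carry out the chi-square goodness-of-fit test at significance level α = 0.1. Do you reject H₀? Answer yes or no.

n = 85; E_i = n·p_i = [17.00, 11.33, 22.67, 5.67, 28.33]
χ² = (23−17.00)²/17.00 + (35−11.33)²/11.33 + (5−22.67)²/22.67 + (10−5.67)²/5.67 + (12−28.33)²/28.33 = 78.0382
df = 4
p-value (upper-tail) = 0.00000
At α=0.1: p < α → reject H₀

reject H₀: yes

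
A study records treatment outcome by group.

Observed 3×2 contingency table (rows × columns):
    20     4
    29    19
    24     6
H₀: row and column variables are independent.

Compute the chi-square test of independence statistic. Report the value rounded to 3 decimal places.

Row totals [24, 48, 30], col totals [73, 29], n=102
χ² = (20−17.18)²/17.18 + (4−6.82)²/6.82 + (29−34.35)²/34.35 + (19−13.65)²/13.65 + (24−21.47)²/21.47 + (6−8.53)²/8.53 = 5.6143
df = 2

test statistic = 5.614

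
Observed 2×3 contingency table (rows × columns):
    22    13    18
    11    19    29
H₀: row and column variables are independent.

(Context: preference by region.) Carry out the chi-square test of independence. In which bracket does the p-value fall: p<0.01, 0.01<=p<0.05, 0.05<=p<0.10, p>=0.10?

Row totals [53, 59], col totals [33, 32, 47], n=112
χ² = (22−15.62)²/15.62 + (13−15.14)²/15.14 + (18−22.24)²/22.24 + (11−17.38)²/17.38 + (19−16.86)²/16.86 + (29−24.76)²/24.76 = 7.0650
df = 2
p-value (upper-tail) = 0.02923
→ bracket: 0.01<=p<0.05

p-value bracket: 0.01<=p<0.05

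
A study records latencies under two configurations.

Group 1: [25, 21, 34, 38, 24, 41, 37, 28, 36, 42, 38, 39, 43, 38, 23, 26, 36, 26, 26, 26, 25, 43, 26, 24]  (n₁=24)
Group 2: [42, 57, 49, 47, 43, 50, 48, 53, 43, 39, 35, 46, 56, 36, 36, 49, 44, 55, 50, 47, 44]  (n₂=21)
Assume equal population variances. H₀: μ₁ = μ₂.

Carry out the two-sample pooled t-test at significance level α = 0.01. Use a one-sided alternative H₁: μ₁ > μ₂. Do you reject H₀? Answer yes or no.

x̄₁=31.875, s₁=7.415, n₁=24
x̄₂=46.143, s₂=6.398, n₂=21
s_p² = [23·7.415² + 20·6.398²]/43 = 48.4464
SE = √(s_p²·(1/24+1/21)) = 2.0798
t = (31.875−46.143)/2.0798 = -6.8602
df = 43
p-value (one-sided, H₁ greater) = 1.00000
At α=0.01: p ≥ α → fail to reject H₀

reject H₀: no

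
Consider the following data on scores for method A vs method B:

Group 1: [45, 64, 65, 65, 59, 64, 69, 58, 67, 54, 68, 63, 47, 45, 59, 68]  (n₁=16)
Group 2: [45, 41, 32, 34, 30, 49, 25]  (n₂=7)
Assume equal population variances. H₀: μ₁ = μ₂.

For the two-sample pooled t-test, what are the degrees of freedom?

df = n₁ + n₂ − 2 = 16 + 7 − 2 = 21

degrees of freedom = 21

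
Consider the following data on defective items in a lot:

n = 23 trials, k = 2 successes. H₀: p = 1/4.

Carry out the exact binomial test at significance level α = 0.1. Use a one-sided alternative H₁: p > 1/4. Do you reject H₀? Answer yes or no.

reject H₀: no

Exact binomial: n=23, k=2, p₀=1/4=0.2500
P(X≥2) from Σ C(n,i)·p₀^i·(1−p₀)^(n−i)
p-value (one-sided, H₁ greater) = 0.98841
At α=0.1: p ≥ α → fail to reject H₀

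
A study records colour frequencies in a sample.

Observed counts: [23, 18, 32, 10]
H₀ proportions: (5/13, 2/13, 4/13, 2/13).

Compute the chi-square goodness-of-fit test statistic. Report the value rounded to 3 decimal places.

n = 83; E_i = n·p_i = [31.92, 12.77, 25.54, 12.77]
χ² = (23−31.92)²/31.92 + (18−12.77)²/12.77 + (32−25.54)²/25.54 + (10−12.77)²/12.77 = 6.8723
df = 3

test statistic = 6.872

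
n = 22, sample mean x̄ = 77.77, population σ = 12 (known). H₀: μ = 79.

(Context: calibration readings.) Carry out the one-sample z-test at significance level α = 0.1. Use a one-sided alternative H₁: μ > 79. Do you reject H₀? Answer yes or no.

SE = σ/√n = 12/√22 = 2.5584
z = (x̄−μ₀)/SE = (77.77−79)/2.5584 = -0.4808
p-value (one-sided, H₁ greater) = 0.68466
At α=0.1: p ≥ α → fail to reject H₀

reject H₀: no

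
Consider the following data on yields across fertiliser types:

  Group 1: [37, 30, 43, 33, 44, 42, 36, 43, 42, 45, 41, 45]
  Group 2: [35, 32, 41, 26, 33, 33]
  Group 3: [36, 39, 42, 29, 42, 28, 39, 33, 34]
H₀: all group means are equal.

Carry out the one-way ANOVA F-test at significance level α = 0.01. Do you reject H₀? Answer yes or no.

reject H₀: no

Group means [40.08, 33.33, 35.78], grand mean 37.148
SSB = Σnᵢ(x̄ᵢ−x̄)² = 207.602; SSW = ΣΣ(x−x̄ᵢ)² = 599.806
MSB = 207.602/2 = 103.8009; MSW = 599.806/24 = 24.9919
F = MSB/MSW = 4.1534
df = (2, 24)
p-value (upper-tail) = 0.02825
At α=0.01: p ≥ α → fail to reject H₀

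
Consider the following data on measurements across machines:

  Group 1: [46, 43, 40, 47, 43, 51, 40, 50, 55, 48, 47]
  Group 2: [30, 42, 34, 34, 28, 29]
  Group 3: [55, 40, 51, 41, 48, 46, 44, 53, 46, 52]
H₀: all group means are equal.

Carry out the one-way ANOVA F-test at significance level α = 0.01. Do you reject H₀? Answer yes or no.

Group means [46.36, 32.83, 47.60], grand mean 43.815
SSB = Σnᵢ(x̄ᵢ−x̄)² = 938.295; SSW = ΣΣ(x−x̄ᵢ)² = 583.779
MSB = 938.295/2 = 469.1476; MSW = 583.779/24 = 24.3241
F = MSB/MSW = 19.2873
df = (2, 24)
p-value (upper-tail) = 0.00001
At α=0.01: p < α → reject H₀

reject H₀: yes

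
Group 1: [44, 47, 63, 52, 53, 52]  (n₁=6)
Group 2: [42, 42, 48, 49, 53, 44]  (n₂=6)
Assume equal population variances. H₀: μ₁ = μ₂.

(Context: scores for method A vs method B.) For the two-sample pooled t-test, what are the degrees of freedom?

df = n₁ + n₂ − 2 = 6 + 6 − 2 = 10

degrees of freedom = 10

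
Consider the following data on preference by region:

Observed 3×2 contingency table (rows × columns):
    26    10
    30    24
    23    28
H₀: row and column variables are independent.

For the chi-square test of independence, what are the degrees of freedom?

df = (r−1)(c−1) = (3−1)·(2−1) = 2

degrees of freedom = 2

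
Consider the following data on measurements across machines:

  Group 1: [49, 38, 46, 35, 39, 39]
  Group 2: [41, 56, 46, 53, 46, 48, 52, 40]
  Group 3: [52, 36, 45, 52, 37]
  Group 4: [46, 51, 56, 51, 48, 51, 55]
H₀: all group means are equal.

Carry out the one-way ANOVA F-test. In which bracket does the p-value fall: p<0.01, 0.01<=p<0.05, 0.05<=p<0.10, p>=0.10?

p-value bracket: 0.01<=p<0.05

Group means [41.00, 47.75, 44.40, 51.14], grand mean 46.462
SSB = Σnᵢ(x̄ᵢ−x̄)² = 366.904; SSW = ΣΣ(x−x̄ᵢ)² = 683.557
MSB = 366.904/3 = 122.3015; MSW = 683.557/22 = 31.0708
F = MSB/MSW = 3.9362
df = (3, 22)
p-value (upper-tail) = 0.02173
→ bracket: 0.01<=p<0.05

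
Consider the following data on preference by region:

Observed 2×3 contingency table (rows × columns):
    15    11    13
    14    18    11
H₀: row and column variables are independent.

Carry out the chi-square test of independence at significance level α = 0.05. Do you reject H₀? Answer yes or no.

reject H₀: no

Row totals [39, 43], col totals [29, 29, 24], n=82
χ² = (15−13.79)²/13.79 + (11−13.79)²/13.79 + (13−11.41)²/11.41 + (14−15.21)²/15.21 + (18−15.21)²/15.21 + (11−12.59)²/12.59 = 1.6997
df = 2
p-value (upper-tail) = 0.42747
At α=0.05: p ≥ α → fail to reject H₀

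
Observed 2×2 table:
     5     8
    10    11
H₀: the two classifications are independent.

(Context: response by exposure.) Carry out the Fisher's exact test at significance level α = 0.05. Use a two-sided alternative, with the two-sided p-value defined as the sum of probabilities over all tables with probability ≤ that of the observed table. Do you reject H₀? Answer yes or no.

Margins: r₁=13, r₂=21, c₁=15, c₂=19, n=34
p_obs = C(13,5)·C(21,10)/C(34,15); sum pmf over tables with pmf ≤ p_obs
p-value (two-sided) = 0.72824
At α=0.05: p ≥ α → fail to reject H₀

reject H₀: no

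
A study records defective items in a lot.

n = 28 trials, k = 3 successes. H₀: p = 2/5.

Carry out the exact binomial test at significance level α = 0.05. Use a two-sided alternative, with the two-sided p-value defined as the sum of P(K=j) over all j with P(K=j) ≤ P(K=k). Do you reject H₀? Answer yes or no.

reject H₀: yes

Exact binomial: n=28, k=3, p₀=2/5=0.4000
P(X=j) = C(n,j)·p₀^j·(1−p₀)^(n−j); p = Σ P(X=j) over j with P(X=j) ≤ P(X=3)
p-value (two-sided) = 0.00147
At α=0.05: p < α → reject H₀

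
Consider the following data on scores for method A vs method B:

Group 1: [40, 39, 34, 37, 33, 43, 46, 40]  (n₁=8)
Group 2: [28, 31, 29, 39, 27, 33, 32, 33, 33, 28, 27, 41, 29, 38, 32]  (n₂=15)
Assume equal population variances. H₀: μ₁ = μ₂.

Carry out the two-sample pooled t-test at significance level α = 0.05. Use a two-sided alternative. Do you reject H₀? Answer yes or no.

x̄₁=39.000, s₁=4.342, n₁=8
x̄₂=32.000, s₂=4.392, n₂=15
s_p² = [7·4.342² + 14·4.392²]/21 = 19.1429
SE = √(s_p²·(1/8+1/15)) = 1.9155
t = (39.000−32.000)/1.9155 = 3.6544
df = 21
p-value (two-sided) = 0.00148
At α=0.05: p < α → reject H₀

reject H₀: yes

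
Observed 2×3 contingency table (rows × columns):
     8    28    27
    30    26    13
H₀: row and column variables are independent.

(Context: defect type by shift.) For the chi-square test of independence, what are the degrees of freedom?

degrees of freedom = 2

df = (r−1)(c−1) = (2−1)·(3−1) = 2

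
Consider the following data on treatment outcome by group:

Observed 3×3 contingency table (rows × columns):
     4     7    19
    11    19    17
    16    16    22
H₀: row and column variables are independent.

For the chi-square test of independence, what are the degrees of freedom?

degrees of freedom = 4

df = (r−1)(c−1) = (3−1)·(3−1) = 4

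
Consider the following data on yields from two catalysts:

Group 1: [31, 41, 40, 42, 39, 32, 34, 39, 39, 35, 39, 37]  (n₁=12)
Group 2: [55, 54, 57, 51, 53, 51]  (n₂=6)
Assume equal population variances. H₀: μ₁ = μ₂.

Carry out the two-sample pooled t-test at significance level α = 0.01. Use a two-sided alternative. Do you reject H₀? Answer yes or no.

reject H₀: yes

x̄₁=37.333, s₁=3.551, n₁=12
x̄₂=53.500, s₂=2.345, n₂=6
s_p² = [11·3.551² + 5·2.345²]/16 = 10.3854
SE = √(s_p²·(1/12+1/6)) = 1.6113
t = (37.333−53.500)/1.6113 = -10.0332
df = 16
p-value (two-sided) = 0.00000
At α=0.01: p < α → reject H₀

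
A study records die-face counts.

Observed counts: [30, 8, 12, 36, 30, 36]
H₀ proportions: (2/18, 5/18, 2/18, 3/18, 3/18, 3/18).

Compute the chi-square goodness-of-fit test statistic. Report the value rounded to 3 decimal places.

n = 152; E_i = n·p_i = [16.89, 42.22, 16.89, 25.33, 25.33, 25.33]
χ² = (30−16.89)²/16.89 + (8−42.22)²/42.22 + (12−16.89)²/16.89 + (36−25.33)²/25.33 + (30−25.33)²/25.33 + (36−25.33)²/25.33 = 49.1737
df = 5

test statistic = 49.174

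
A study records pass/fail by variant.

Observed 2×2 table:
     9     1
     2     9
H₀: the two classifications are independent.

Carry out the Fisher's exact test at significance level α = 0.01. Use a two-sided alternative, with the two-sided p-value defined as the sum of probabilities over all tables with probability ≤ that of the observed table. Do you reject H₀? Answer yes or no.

reject H₀: yes

Margins: r₁=10, r₂=11, c₁=11, c₂=10, n=21
p_obs = C(10,9)·C(11,2)/C(21,11); sum pmf over tables with pmf ≤ p_obs
p-value (two-sided) = 0.00191
At α=0.01: p < α → reject H₀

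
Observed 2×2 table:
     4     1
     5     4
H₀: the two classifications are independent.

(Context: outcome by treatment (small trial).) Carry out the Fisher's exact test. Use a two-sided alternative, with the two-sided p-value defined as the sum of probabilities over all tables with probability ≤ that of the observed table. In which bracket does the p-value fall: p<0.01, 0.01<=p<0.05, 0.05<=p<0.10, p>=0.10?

p-value bracket: p>=0.10

Margins: r₁=5, r₂=9, c₁=9, c₂=5, n=14
p_obs = C(5,4)·C(9,5)/C(14,9); sum pmf over tables with pmf ≤ p_obs
p-value (two-sided) = 0.58042
→ bracket: p>=0.10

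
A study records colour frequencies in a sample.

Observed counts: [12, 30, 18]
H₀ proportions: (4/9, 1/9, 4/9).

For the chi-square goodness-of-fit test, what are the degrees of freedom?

degrees of freedom = 2

df = k − 1 = 3 − 1 = 2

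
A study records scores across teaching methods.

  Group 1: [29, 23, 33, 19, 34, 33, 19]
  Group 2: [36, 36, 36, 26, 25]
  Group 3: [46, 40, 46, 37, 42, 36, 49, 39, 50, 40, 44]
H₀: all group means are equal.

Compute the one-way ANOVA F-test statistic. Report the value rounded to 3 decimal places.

Group means [27.14, 31.80, 42.64], grand mean 35.565
SSB = Σnᵢ(x̄ᵢ−x̄)² = 1117.450; SSW = ΣΣ(x−x̄ᵢ)² = 624.203
MSB = 1117.450/2 = 558.7248; MSW = 624.203/20 = 31.2101
F = MSB/MSW = 17.9020
df = (2, 20)

test statistic = 17.902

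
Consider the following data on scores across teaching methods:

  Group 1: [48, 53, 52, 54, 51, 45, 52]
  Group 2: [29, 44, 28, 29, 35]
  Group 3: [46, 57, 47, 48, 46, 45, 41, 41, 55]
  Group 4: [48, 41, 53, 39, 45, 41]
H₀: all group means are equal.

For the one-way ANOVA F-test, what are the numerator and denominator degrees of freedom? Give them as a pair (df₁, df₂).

degrees of freedom = [3, 23]

k = 4 groups, N = 27 total
df = (k−1, N−k) = (4−1, 27−4) = (3, 23)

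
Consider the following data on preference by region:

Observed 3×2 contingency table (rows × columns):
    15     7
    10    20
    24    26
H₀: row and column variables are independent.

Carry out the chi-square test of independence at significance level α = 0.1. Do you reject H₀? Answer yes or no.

reject H₀: yes

Row totals [22, 30, 50], col totals [49, 53], n=102
χ² = (15−10.57)²/10.57 + (7−11.43)²/11.43 + (10−14.41)²/14.41 + (20−15.59)²/15.59 + (24−24.02)²/24.02 + (26−25.98)²/25.98 = 6.1751
df = 2
p-value (upper-tail) = 0.04561
At α=0.1: p < α → reject H₀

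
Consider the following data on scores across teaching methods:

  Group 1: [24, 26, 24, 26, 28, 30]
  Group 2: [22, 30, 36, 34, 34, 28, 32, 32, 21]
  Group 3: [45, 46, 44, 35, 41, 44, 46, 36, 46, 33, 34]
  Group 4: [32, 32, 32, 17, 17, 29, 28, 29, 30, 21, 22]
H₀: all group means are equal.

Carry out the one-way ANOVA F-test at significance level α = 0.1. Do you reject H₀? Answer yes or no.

Group means [26.33, 29.89, 40.91, 26.27], grand mean 31.514
SSB = Σnᵢ(x̄ᵢ−x̄)² = 1457.930; SSW = ΣΣ(x−x̄ᵢ)² = 883.313
MSB = 1457.930/3 = 485.9767; MSW = 883.313/33 = 26.7671
F = MSB/MSW = 18.1558
df = (3, 33)
p-value (upper-tail) = 0.00000
At α=0.1: p < α → reject H₀

reject H₀: yes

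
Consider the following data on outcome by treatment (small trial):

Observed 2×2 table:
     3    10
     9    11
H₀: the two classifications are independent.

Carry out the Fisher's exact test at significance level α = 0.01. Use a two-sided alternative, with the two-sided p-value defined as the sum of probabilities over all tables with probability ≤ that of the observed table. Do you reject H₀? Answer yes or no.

reject H₀: no

Margins: r₁=13, r₂=20, c₁=12, c₂=21, n=33
p_obs = C(13,3)·C(20,9)/C(33,12); sum pmf over tables with pmf ≤ p_obs
p-value (two-sided) = 0.27752
At α=0.01: p ≥ α → fail to reject H₀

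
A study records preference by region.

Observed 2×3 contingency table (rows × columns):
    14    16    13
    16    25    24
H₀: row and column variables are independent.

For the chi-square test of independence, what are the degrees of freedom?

degrees of freedom = 2

df = (r−1)(c−1) = (2−1)·(3−1) = 2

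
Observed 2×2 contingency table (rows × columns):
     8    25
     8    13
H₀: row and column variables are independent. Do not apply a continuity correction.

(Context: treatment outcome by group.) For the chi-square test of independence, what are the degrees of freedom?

df = (r−1)(c−1) = (2−1)·(2−1) = 1

degrees of freedom = 1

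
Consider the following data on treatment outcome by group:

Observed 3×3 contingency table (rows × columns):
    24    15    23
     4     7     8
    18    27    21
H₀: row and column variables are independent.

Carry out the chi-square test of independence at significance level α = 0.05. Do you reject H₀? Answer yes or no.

Row totals [62, 19, 66], col totals [46, 49, 52], n=147
χ² = (24−19.40)²/19.40 + (15−20.67)²/20.67 + (23−21.93)²/21.93 + (4−5.95)²/5.95 + (7−6.33)²/6.33 + (8−6.72)²/6.72 + (18−20.65)²/20.65 + (27−22.00)²/22.00 + (21−23.35)²/23.35 = 5.3591
df = 4
p-value (upper-tail) = 0.25240
At α=0.05: p ≥ α → fail to reject H₀

reject H₀: no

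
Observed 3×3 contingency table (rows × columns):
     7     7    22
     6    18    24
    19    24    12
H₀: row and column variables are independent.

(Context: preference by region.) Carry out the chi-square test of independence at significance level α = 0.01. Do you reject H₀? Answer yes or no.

reject H₀: yes

Row totals [36, 48, 55], col totals [32, 49, 58], n=139
χ² = (7−8.29)²/8.29 + (7−12.69)²/12.69 + (22−15.02)²/15.02 + (6−11.05)²/11.05 + (18−16.92)²/16.92 + (24−20.03)²/20.03 + (19−12.66)²/12.66 + (24−19.39)²/19.39 + (12−22.95)²/22.95 = 18.6519
df = 4
p-value (upper-tail) = 0.00092
At α=0.01: p < α → reject H₀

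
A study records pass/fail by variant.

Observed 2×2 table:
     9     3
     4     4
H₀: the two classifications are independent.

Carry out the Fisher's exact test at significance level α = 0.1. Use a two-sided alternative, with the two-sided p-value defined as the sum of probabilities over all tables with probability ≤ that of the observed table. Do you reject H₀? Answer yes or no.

Margins: r₁=12, r₂=8, c₁=13, c₂=7, n=20
p_obs = C(12,9)·C(8,4)/C(20,13); sum pmf over tables with pmf ≤ p_obs
p-value (two-sided) = 0.35635
At α=0.1: p ≥ α → fail to reject H₀

reject H₀: no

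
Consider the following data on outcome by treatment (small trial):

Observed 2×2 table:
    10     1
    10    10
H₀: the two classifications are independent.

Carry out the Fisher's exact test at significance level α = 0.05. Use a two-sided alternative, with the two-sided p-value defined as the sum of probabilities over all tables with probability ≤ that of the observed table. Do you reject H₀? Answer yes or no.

Margins: r₁=11, r₂=20, c₁=20, c₂=11, n=31
p_obs = C(11,10)·C(20,10)/C(31,20); sum pmf over tables with pmf ≤ p_obs
p-value (two-sided) = 0.04722
At α=0.05: p < α → reject H₀

reject H₀: yes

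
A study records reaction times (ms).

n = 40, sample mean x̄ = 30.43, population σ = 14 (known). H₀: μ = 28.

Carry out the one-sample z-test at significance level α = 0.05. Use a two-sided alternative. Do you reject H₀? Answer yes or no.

SE = σ/√n = 14/√40 = 2.2136
z = (x̄−μ₀)/SE = (30.43−28)/2.2136 = 1.0978
p-value (two-sided) = 0.27231
At α=0.05: p ≥ α → fail to reject H₀

reject H₀: no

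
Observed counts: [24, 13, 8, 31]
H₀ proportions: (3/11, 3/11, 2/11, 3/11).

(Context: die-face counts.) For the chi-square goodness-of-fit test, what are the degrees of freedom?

degrees of freedom = 3

df = k − 1 = 4 − 1 = 3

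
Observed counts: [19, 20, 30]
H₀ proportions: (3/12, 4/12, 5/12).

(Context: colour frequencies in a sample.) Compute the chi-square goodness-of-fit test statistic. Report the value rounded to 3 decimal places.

test statistic = 0.623

n = 69; E_i = n·p_i = [17.25, 23.00, 28.75]
χ² = (19−17.25)²/17.25 + (20−23.00)²/23.00 + (30−28.75)²/28.75 = 0.6232
df = 2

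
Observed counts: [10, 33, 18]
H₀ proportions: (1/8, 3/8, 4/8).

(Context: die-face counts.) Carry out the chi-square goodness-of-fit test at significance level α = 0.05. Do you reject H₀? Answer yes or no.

reject H₀: yes

n = 61; E_i = n·p_i = [7.62, 22.88, 30.50]
χ² = (10−7.62)²/7.62 + (33−22.88)²/22.88 + (18−30.50)²/30.50 = 10.3443
df = 2
p-value (upper-tail) = 0.00567
At α=0.05: p < α → reject H₀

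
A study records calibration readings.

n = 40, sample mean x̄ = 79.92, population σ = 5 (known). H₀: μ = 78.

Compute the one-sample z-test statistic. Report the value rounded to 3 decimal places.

test statistic = 2.429

SE = σ/√n = 5/√40 = 0.7906
z = (x̄−μ₀)/SE = (79.92−78)/0.7906 = 2.4286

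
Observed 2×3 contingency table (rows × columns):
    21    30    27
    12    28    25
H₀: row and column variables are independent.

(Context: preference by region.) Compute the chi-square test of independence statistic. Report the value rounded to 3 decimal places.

Row totals [78, 65], col totals [33, 58, 52], n=143
χ² = (21−18.00)²/18.00 + (30−31.64)²/31.64 + (27−28.36)²/28.36 + (12−15.00)²/15.00 + (28−26.36)²/26.36 + (25−23.64)²/23.64 = 1.4304
df = 2

test statistic = 1.430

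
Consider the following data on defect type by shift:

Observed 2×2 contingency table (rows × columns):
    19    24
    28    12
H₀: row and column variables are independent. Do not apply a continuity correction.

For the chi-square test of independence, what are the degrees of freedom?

degrees of freedom = 1

df = (r−1)(c−1) = (2−1)·(2−1) = 1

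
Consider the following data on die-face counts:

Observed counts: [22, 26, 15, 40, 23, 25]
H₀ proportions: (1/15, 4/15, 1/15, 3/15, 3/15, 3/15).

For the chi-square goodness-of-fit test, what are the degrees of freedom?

df = k − 1 = 6 − 1 = 5

degrees of freedom = 5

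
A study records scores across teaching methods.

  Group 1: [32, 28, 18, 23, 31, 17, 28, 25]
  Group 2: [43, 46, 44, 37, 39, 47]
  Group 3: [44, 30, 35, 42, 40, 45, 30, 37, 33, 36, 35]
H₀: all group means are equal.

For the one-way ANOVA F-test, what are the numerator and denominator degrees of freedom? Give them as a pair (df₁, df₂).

k = 3 groups, N = 25 total
df = (k−1, N−k) = (3−1, 25−3) = (2, 22)

degrees of freedom = [2, 22]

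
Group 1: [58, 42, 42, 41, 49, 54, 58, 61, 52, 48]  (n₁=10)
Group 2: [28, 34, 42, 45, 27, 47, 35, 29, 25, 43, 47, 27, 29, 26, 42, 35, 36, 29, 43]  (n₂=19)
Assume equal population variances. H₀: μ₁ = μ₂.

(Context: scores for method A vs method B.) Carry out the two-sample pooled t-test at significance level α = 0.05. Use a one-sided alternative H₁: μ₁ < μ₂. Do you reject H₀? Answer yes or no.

x̄₁=50.500, s₁=7.307, n₁=10
x̄₂=35.211, s₂=7.750, n₂=19
s_p² = [9·7.307² + 18·7.750²]/27 = 57.8392
SE = √(s_p²·(1/10+1/19)) = 2.9712
t = (50.500−35.211)/2.9712 = 5.1459
df = 27
p-value (one-sided, H₁ less) = 0.99999
At α=0.05: p ≥ α → fail to reject H₀

reject H₀: no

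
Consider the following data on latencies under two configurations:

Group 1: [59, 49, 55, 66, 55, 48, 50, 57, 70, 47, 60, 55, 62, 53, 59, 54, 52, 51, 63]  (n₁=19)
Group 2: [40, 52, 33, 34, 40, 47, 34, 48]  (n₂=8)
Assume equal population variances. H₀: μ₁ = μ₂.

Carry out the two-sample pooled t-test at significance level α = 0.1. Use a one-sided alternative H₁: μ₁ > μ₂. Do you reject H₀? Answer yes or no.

x̄₁=56.053, s₁=6.249, n₁=19
x̄₂=41.000, s₂=7.270, n₂=8
s_p² = [18·6.249² + 7·7.270²]/25 = 42.9179
SE = √(s_p²·(1/19+1/8)) = 2.7611
t = (56.053−41.000)/2.7611 = 5.4517
df = 25
p-value (one-sided, H₁ greater) = 0.00001
At α=0.1: p < α → reject H₀

reject H₀: yes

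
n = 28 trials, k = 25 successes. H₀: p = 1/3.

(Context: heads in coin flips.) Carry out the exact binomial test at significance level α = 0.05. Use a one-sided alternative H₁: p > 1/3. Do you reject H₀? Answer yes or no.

Exact binomial: n=28, k=25, p₀=1/3=0.3333
P(X≥25) from Σ C(n,i)·p₀^i·(1−p₀)^(n−i)
p-value (one-sided, H₁ greater) = 0.00000
At α=0.05: p < α → reject H₀

reject H₀: yes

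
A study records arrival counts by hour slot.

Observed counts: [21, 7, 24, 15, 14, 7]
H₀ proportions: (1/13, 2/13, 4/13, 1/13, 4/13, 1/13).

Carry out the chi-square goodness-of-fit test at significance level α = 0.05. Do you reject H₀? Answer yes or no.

n = 88; E_i = n·p_i = [6.77, 13.54, 27.08, 6.77, 27.08, 6.77]
χ² = (21−6.77)²/6.77 + (7−13.54)²/13.54 + (24−27.08)²/27.08 + (15−6.77)²/6.77 + (14−27.08)²/27.08 + (7−6.77)²/6.77 = 49.7557
df = 5
p-value (upper-tail) = 0.00000
At α=0.05: p < α → reject H₀

reject H₀: yes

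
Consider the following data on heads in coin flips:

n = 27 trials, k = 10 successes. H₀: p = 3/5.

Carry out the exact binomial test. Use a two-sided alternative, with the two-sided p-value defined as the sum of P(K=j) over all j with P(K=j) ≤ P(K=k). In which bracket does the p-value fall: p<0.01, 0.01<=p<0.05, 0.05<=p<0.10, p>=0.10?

Exact binomial: n=27, k=10, p₀=3/5=0.6000
P(X=j) = C(n,j)·p₀^j·(1−p₀)^(n−j); p = Σ P(X=j) over j with P(X=j) ≤ P(X=10)
p-value (two-sided) = 0.01800
→ bracket: 0.01<=p<0.05

p-value bracket: 0.01<=p<0.05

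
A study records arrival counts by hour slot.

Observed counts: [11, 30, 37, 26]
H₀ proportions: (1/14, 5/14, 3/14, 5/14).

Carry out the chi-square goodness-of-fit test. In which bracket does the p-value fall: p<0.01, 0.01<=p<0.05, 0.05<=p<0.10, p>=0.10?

p-value bracket: p<0.01

n = 104; E_i = n·p_i = [7.43, 37.14, 22.29, 37.14]
χ² = (11−7.43)²/7.43 + (30−37.14)²/37.14 + (37−22.29)²/22.29 + (26−37.14)²/37.14 = 16.1487
df = 3
p-value (upper-tail) = 0.00106
→ bracket: p<0.01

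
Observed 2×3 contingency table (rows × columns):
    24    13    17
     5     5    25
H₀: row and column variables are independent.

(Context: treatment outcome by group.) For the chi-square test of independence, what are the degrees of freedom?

df = (r−1)(c−1) = (2−1)·(3−1) = 2

degrees of freedom = 2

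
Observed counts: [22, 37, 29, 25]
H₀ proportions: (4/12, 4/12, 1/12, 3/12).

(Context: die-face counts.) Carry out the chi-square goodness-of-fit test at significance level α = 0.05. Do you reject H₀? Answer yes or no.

n = 113; E_i = n·p_i = [37.67, 37.67, 9.42, 28.25]
χ² = (22−37.67)²/37.67 + (37−37.67)²/37.67 + (29−9.42)²/9.42 + (25−28.25)²/28.25 = 47.6283
df = 3
p-value (upper-tail) = 0.00000
At α=0.05: p < α → reject H₀

reject H₀: yes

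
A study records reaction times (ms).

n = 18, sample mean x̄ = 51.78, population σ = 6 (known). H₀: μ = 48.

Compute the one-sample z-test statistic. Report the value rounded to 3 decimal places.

test statistic = 2.673

SE = σ/√n = 6/√18 = 1.4142
z = (x̄−μ₀)/SE = (51.78−48)/1.4142 = 2.6729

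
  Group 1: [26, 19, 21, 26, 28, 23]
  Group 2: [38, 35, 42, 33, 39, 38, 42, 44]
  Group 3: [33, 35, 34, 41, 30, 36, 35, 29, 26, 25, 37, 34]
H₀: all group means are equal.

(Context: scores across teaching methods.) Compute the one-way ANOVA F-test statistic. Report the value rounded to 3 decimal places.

Group means [23.83, 38.88, 32.92], grand mean 32.654
SSB = Σnᵢ(x̄ᵢ−x̄)² = 777.260; SSW = ΣΣ(x−x̄ᵢ)² = 392.625
MSB = 777.260/2 = 388.6298; MSW = 392.625/23 = 17.0707
F = MSB/MSW = 22.7660
df = (2, 23)

test statistic = 22.766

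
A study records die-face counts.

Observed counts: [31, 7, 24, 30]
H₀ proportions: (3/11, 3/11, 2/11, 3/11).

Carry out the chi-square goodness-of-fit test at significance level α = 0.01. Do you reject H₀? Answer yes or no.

reject H₀: yes

n = 92; E_i = n·p_i = [25.09, 25.09, 16.73, 25.09]
χ² = (31−25.09)²/25.09 + (7−25.09)²/25.09 + (24−16.73)²/16.73 + (30−25.09)²/25.09 = 18.5580
df = 3
p-value (upper-tail) = 0.00034
At α=0.01: p < α → reject H₀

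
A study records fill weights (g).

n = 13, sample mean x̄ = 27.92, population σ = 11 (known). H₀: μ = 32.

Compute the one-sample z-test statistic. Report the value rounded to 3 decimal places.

test statistic = -1.337

SE = σ/√n = 11/√13 = 3.0509
z = (x̄−μ₀)/SE = (27.92−32)/3.0509 = -1.3373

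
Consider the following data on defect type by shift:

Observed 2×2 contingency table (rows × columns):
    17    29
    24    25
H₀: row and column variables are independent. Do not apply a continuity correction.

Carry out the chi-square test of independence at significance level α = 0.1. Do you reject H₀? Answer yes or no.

Row totals [46, 49], col totals [41, 54], n=95
χ² = (17−19.85)²/19.85 + (29−26.15)²/26.15 + (24−21.15)²/21.15 + (25−27.85)²/27.85 = 1.3981
df = 1
p-value (upper-tail) = 0.23705
At α=0.1: p ≥ α → fail to reject H₀

reject H₀: no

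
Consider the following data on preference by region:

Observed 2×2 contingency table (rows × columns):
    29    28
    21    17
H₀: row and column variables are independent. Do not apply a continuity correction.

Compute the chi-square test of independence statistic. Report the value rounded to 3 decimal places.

Row totals [57, 38], col totals [50, 45], n=95
χ² = (29−30.00)²/30.00 + (28−27.00)²/27.00 + (21−20.00)²/20.00 + (17−18.00)²/18.00 = 0.1759
df = 1

test statistic = 0.176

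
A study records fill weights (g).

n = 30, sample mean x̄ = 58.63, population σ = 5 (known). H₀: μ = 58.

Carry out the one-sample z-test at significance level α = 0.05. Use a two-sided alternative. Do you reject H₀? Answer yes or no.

SE = σ/√n = 5/√30 = 0.9129
z = (x̄−μ₀)/SE = (58.63−58)/0.9129 = 0.6901
p-value (two-sided) = 0.49011
At α=0.05: p ≥ α → fail to reject H₀

reject H₀: no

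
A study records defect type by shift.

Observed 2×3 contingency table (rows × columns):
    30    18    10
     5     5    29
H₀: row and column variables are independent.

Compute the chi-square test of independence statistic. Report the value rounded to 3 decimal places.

test statistic = 31.966

Row totals [58, 39], col totals [35, 23, 39], n=97
χ² = (30−20.93)²/20.93 + (18−13.75)²/13.75 + (10−23.32)²/23.32 + (5−14.07)²/14.07 + (5−9.25)²/9.25 + (29−15.68)²/15.68 = 31.9662
df = 2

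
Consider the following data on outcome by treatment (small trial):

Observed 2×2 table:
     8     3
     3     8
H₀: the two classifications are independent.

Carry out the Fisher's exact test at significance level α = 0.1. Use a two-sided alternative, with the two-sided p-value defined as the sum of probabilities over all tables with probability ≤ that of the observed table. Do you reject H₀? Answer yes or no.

Margins: r₁=11, r₂=11, c₁=11, c₂=11, n=22
p_obs = C(11,8)·C(11,3)/C(22,11); sum pmf over tables with pmf ≤ p_obs
p-value (two-sided) = 0.08611
At α=0.1: p < α → reject H₀

reject H₀: yes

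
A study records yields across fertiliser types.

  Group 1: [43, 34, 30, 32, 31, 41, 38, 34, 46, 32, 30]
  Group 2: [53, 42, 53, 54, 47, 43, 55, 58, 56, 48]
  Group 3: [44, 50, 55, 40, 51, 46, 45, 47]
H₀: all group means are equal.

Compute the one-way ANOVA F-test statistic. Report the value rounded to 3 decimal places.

test statistic = 23.623

Group means [35.55, 50.90, 47.25], grand mean 44.069
SSB = Σnᵢ(x̄ᵢ−x̄)² = 1346.735; SSW = ΣΣ(x−x̄ᵢ)² = 741.127
MSB = 1346.735/2 = 673.3674; MSW = 741.127/26 = 28.5049
F = MSB/MSW = 23.6229
df = (2, 26)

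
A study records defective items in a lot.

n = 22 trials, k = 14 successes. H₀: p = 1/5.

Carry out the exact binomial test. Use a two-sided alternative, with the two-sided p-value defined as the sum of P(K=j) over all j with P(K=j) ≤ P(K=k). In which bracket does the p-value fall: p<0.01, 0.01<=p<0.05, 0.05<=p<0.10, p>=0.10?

p-value bracket: p<0.01

Exact binomial: n=22, k=14, p₀=1/5=0.2000
P(X=j) = C(n,j)·p₀^j·(1−p₀)^(n−j); p = Σ P(X=j) over j with P(X=j) ≤ P(X=14)
p-value (two-sided) = 0.00001
→ bracket: p<0.01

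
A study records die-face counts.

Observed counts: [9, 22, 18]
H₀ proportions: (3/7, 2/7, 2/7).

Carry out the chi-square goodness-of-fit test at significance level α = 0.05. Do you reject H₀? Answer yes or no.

n = 49; E_i = n·p_i = [21.00, 14.00, 14.00]
χ² = (9−21.00)²/21.00 + (22−14.00)²/14.00 + (18−14.00)²/14.00 = 12.5714
df = 2
p-value (upper-tail) = 0.00186
At α=0.05: p < α → reject H₀

reject H₀: yes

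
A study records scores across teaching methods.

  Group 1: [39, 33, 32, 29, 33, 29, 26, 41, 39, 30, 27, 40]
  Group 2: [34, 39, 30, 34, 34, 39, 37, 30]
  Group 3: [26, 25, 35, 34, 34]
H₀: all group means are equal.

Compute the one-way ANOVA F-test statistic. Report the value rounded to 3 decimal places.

test statistic = 1.002

Group means [33.17, 34.62, 30.80], grand mean 33.160
SSB = Σnᵢ(x̄ᵢ−x̄)² = 45.018; SSW = ΣΣ(x−x̄ᵢ)² = 494.342
MSB = 45.018/2 = 22.5092; MSW = 494.342/22 = 22.4701
F = MSB/MSW = 1.0017
df = (2, 22)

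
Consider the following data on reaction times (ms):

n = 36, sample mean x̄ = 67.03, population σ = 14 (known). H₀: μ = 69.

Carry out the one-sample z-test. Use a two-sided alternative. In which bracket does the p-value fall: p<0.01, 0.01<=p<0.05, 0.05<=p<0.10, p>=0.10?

p-value bracket: p>=0.10

SE = σ/√n = 14/√36 = 2.3333
z = (x̄−μ₀)/SE = (67.03−69)/2.3333 = -0.8443
p-value (two-sided) = 0.39851
→ bracket: p>=0.10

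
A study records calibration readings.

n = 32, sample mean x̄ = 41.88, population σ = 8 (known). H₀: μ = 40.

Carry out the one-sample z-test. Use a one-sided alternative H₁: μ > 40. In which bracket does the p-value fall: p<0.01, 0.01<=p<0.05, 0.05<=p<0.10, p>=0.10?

SE = σ/√n = 8/√32 = 1.4142
z = (x̄−μ₀)/SE = (41.88−40)/1.4142 = 1.3294
p-value (one-sided, H₁ greater) = 0.09186
→ bracket: 0.05<=p<0.10

p-value bracket: 0.05<=p<0.10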